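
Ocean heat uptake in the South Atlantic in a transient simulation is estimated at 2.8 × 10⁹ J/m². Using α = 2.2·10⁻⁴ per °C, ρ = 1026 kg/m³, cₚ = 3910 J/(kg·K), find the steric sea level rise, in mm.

Δh = αQ/(ρcₚ) = 2.2×10⁻⁴ × 2.8×10⁹ / (1026 × 3910) ≈ 0.15355 m

150 mm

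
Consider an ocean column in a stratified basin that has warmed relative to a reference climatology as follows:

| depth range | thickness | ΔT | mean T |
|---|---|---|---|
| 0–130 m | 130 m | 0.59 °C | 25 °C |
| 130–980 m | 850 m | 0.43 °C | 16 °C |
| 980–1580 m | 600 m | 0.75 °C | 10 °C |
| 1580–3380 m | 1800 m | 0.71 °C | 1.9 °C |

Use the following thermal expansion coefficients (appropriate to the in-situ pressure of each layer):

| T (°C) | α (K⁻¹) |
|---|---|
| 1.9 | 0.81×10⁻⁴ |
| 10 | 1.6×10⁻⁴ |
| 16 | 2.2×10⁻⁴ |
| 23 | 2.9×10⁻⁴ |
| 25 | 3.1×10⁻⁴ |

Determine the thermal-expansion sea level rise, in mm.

280 mm of thermosteric rise

Layer 1 at 25 °C → α = 3.1×10⁻⁴ K⁻¹
Layer 2 at 16 °C → α = 2.2×10⁻⁴ K⁻¹
Layer 3 at 10 °C → α = 1.6×10⁻⁴ K⁻¹
Layer 4 at 1.9 °C → α = 0.81×10⁻⁴ K⁻¹
0–130 m: 0.59 × 130 × 3.1×10⁻⁴ = 0.023777 m
130–980 m: 850 × 0.43 × 2.2×10⁻⁴ = 0.08041 m
600 × 0.75 × 1.6×10⁻⁴ = 0.07200 m
1800 × 0.71 × 0.81×10⁻⁴ = 0.103518 m
Δh = 0.023777 + 0.08041 + 0.07200 + 0.103518 = 0.279705 m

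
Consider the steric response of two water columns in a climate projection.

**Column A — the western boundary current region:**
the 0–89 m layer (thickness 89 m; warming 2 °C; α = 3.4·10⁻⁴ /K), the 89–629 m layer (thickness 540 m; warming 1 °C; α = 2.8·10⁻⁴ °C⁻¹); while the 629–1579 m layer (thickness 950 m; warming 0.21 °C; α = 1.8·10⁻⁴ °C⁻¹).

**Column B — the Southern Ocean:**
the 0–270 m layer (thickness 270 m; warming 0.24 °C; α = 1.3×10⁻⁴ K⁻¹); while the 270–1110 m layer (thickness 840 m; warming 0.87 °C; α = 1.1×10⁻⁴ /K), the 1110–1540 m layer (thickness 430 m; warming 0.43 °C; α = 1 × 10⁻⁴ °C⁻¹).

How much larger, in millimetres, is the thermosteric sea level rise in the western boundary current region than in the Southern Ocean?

Δh_A − Δh_B ≈ 140 mm

A 89 × 2 × 3.4×10⁻⁴ = 0.06052 m
A Layer 2: 2.8×10⁻⁴ × 1 × 540 = 0.15120 m
A 0.21 × 950 × 1.8×10⁻⁴ = 0.03591 m
A total: 0.24763 m
B 1.3×10⁻⁴ × 0.24 × 270 = 0.008424 m
B Layer 2: 840 × 0.87 × 1.1×10⁻⁴ = 0.080388 m
B Layer 3: 430 × 1×10⁻⁴ × 0.43 = 0.01849 m
B total: 0.107302 m
Difference: 0.24763 − 0.107302 = 0.140328 m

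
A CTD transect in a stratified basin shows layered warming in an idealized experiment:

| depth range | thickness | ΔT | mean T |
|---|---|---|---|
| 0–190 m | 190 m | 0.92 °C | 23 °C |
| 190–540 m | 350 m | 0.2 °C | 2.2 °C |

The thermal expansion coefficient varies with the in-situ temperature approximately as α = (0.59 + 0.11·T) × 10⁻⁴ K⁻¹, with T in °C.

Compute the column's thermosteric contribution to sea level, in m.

0.060 m

Layer 1: α = (0.59 + 0.11×23)×10⁻⁴ = 3.12×10⁻⁴ K⁻¹
Layer 2: α = (0.59 + 0.11×2.2)×10⁻⁴ = 0.832×10⁻⁴ K⁻¹
0.92 × 3.12×10⁻⁴ × 190 = 0.0545376 m
0.2 × 350 × 0.832×10⁻⁴ = 0.005824 m
Δh = 0.0545376 + 0.005824 = 0.0603616 m ≈ 0.060 m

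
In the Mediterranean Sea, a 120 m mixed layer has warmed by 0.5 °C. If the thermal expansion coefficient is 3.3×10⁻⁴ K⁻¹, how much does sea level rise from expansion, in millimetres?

Δh = 20 mm

Δh = αΔT·H = 3.3×10⁻⁴ × 0.5 × 120 = 0.01980 m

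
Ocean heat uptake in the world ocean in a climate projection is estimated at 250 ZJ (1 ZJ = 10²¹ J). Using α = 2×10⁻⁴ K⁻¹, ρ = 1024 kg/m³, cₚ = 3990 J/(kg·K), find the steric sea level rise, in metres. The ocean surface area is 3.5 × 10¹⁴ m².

about 0.0350 m

Per unit area: Q = 250×10²¹ / (3.5×10¹⁴) ≈ 7.143×10⁸ J/m²
Δh = αQ/(ρcₚ) = 2×10⁻⁴ × 7.143×10⁸ / (1024 × 3990) ≈ 0.034965 m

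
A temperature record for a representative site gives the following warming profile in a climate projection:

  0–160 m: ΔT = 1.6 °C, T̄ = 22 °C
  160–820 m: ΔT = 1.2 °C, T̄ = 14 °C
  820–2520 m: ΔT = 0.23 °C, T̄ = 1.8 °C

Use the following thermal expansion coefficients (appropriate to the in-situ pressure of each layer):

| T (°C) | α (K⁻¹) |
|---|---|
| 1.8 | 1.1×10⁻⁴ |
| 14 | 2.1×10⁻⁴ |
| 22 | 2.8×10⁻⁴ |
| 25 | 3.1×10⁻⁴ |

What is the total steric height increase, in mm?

Δh = 281 mm

Layer 1 at 22 °C → α = 2.8×10⁻⁴ K⁻¹
Layer 2 at 14 °C → α = 2.1×10⁻⁴ K⁻¹
Layer 3 at 1.8 °C → α = 1.1×10⁻⁴ K⁻¹
Layer 1: 160 × 2.8×10⁻⁴ × 1.6 = 0.07168 m
Layer 2: 660 × 1.2 × 2.1×10⁻⁴ = 0.16632 m
820–2520 m: 1700 × 1.1×10⁻⁴ × 0.23 = 0.04301 m
Δh = 0.07168 + 0.16632 + 0.04301 = 0.28101 m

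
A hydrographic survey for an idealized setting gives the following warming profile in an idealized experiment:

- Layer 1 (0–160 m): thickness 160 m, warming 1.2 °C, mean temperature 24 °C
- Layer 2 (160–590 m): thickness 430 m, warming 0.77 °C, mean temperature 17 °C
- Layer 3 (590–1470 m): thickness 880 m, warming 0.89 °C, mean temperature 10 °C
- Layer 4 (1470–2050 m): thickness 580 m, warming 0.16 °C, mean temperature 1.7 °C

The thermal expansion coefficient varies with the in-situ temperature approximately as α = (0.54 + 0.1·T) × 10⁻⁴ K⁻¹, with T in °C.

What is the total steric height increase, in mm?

Δh = 258 mm

Layer 1: α = (0.54 + 0.1×24)×10⁻⁴ = 2.94×10⁻⁴ K⁻¹
Layer 2: α = (0.54 + 0.1×17)×10⁻⁴ = 2.24×10⁻⁴ K⁻¹
Layer 3: α = (0.54 + 0.1×10)×10⁻⁴ = 1.54×10⁻⁴ K⁻¹
Layer 4: α = (0.54 + 0.1×1.7)×10⁻⁴ = 0.71×10⁻⁴ K⁻¹
1.2 × 160 × 2.94×10⁻⁴ = 0.056448 m
0.77 × 430 × 2.24×10⁻⁴ = 0.0741664 m
Layer 3: 880 × 1.54×10⁻⁴ × 0.89 = 0.1206128 m
1470–2050 m: 580 × 0.16 × 0.71×10⁻⁴ = 0.0065888 m
Δh = 0.056448 + 0.0741664 + 0.1206128 + 0.0065888 = 0.257816 m ≈ 258 mm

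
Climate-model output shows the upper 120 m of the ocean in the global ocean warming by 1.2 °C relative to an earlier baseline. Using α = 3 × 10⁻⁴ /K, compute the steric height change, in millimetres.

Δh = αΔT·H = 3×10⁻⁴ × 1.2 × 120 = 0.04320 m

about 43 mm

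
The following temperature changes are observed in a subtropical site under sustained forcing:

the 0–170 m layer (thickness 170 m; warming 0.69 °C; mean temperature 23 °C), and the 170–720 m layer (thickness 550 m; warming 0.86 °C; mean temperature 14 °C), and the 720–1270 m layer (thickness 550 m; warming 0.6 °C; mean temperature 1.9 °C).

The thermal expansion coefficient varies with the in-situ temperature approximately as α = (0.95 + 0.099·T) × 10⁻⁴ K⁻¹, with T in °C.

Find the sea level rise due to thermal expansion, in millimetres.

about 190 mm

Layer 1: α = (0.95 + 0.099×23)×10⁻⁴ = 3.227×10⁻⁴ K⁻¹
Layer 2: α = (0.95 + 0.099×14)×10⁻⁴ = 2.336×10⁻⁴ K⁻¹
Layer 3: α = (0.95 + 0.099×1.9)×10⁻⁴ = 1.1381×10⁻⁴ K⁻¹
0.69 × 3.227×10⁻⁴ × 170 = 0.03785271 m
170–720 m: 550 × 0.86 × 2.336×10⁻⁴ = 0.1104928 m
1.1381×10⁻⁴ × 550 × 0.6 = 0.0375573 m
Δh = 0.03785271 + 0.1104928 + 0.0375573 = 0.18590281 m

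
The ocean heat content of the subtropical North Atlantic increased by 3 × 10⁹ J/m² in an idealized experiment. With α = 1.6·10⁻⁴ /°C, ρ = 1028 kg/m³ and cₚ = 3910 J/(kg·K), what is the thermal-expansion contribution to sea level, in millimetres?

Δh = αQ/(ρcₚ) = 1.6×10⁻⁴ × 3×10⁹ / (1028 × 3910) ≈ 0.11942 m

119 mm of thermosteric rise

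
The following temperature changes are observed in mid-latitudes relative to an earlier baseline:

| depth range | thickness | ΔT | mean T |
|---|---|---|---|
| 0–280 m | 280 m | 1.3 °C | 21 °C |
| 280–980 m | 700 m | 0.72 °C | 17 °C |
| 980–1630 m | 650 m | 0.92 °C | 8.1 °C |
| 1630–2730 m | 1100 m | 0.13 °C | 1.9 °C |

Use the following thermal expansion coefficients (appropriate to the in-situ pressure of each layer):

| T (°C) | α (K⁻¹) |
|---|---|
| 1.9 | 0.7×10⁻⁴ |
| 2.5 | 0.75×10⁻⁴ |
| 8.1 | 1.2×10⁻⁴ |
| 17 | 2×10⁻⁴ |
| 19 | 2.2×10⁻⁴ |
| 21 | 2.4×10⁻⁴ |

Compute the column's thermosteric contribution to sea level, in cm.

about 27 cm

Layer 1 at 21 °C → α = 2.4×10⁻⁴ K⁻¹
Layer 2 at 17 °C → α = 2×10⁻⁴ K⁻¹
Layer 3 at 8.1 °C → α = 1.2×10⁻⁴ K⁻¹
Layer 4 at 1.9 °C → α = 0.7×10⁻⁴ K⁻¹
280 × 2.4×10⁻⁴ × 1.3 = 0.08736 m
Layer 2: 2×10⁻⁴ × 700 × 0.72 = 0.10080 m
Layer 3: 650 × 1.2×10⁻⁴ × 0.92 = 0.07176 m
1100 × 0.13 × 0.7×10⁻⁴ = 0.01001 m
Δh = 0.08736 + 0.10080 + 0.07176 + 0.01001 = 0.26993 m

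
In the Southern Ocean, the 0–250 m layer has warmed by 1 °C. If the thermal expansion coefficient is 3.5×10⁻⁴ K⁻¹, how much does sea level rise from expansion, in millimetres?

Δh ≈ 87.5 mm

Δh = αΔT·H = 3.5×10⁻⁴ × 1 × 250 = 0.08750 m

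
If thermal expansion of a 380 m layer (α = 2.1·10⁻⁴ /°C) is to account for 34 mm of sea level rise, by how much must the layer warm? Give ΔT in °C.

ΔT = Δh/(αH) = 0.034 / (2.1×10⁻⁴ × 380) ≈ 0.4261 °C

about 0.426 °C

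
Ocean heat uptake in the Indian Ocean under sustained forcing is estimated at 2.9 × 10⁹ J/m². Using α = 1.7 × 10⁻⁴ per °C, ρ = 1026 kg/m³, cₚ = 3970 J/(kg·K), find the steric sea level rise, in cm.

Δh = 12.1 cm

Δh = αQ/(ρcₚ) = 1.7×10⁻⁴ × 2.9×10⁹ / (1026 × 3970) ≈ 0.12103 m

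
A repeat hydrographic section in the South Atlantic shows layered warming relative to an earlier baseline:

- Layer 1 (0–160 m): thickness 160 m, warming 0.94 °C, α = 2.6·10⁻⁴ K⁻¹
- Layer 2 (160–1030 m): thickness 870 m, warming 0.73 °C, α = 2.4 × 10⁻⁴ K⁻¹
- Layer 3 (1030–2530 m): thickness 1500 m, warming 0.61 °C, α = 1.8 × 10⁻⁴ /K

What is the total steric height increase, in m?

160 × 2.6×10⁻⁴ × 0.94 = 0.039104 m
160–1030 m: 0.73 × 2.4×10⁻⁴ × 870 = 0.152424 m
1030–2530 m: 0.61 × 1500 × 1.8×10⁻⁴ = 0.16470 m
Δh = 0.039104 + 0.152424 + 0.16470 = 0.356228 m

0.36 m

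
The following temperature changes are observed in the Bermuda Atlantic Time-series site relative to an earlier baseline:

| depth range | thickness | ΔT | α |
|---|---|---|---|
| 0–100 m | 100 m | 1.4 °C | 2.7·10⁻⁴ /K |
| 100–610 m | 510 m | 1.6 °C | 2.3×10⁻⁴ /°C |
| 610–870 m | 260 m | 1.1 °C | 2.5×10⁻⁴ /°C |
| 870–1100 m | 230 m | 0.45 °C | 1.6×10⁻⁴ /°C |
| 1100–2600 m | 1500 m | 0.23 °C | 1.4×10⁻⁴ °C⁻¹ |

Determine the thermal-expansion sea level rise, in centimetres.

36.2 cm of thermosteric rise

0–100 m: 100 × 2.7×10⁻⁴ × 1.4 = 0.03780 m
100–610 m: 510 × 1.6 × 2.3×10⁻⁴ = 0.18768 m
Layer 3: 1.1 × 260 × 2.5×10⁻⁴ = 0.07150 m
Layer 4: 230 × 0.45 × 1.6×10⁻⁴ = 0.01656 m
0.23 × 1500 × 1.4×10⁻⁴ = 0.04830 m
Δh = 0.03780 + 0.18768 + 0.07150 + 0.01656 + 0.04830 = 0.36184 m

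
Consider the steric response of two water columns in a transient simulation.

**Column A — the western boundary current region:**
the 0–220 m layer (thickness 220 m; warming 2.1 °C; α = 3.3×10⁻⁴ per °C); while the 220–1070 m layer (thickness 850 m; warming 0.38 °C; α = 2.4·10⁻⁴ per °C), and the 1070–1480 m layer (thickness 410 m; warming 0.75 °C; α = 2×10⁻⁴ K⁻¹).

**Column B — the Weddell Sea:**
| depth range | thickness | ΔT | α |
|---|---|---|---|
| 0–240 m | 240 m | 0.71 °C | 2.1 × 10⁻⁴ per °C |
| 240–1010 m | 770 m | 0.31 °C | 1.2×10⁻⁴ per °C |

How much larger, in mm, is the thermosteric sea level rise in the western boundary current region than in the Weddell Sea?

Δh_A − Δh_B ≈ 227 mm

A 3.3×10⁻⁴ × 220 × 2.1 = 0.15246 m
A 850 × 0.38 × 2.4×10⁻⁴ = 0.07752 m
A 1070–1480 m: 0.75 × 410 × 2×10⁻⁴ = 0.06150 m
A total: 0.29148 m
B Layer 1: 2.1×10⁻⁴ × 240 × 0.71 = 0.035784 m
B 240–1010 m: 0.31 × 1.2×10⁻⁴ × 770 = 0.028644 m
B total: 0.064428 m
Difference: 0.29148 − 0.064428 = 0.227052 m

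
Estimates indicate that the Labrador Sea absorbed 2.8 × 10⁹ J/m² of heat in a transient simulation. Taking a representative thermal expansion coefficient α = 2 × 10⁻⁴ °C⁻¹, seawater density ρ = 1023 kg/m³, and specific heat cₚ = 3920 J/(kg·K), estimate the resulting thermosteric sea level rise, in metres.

Δh = 0.14 m

Δh = αQ/(ρcₚ) = 2×10⁻⁴ × 2.8×10⁹ / (1023 × 3920) ≈ 0.13965 m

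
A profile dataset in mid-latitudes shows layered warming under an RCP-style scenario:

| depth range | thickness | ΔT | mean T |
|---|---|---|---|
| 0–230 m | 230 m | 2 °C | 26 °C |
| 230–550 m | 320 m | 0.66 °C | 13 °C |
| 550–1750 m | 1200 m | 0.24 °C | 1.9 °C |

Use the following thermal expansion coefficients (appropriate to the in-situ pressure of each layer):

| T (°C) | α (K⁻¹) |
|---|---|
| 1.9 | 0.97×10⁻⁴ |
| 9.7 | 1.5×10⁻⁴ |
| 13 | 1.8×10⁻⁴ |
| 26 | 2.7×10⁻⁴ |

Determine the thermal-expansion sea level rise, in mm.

Layer 1 at 26 °C → α = 2.7×10⁻⁴ K⁻¹
Layer 2 at 13 °C → α = 1.8×10⁻⁴ K⁻¹
Layer 3 at 1.9 °C → α = 0.97×10⁻⁴ K⁻¹
0–230 m: 2 × 2.7×10⁻⁴ × 230 = 0.12420 m
Layer 2: 320 × 0.66 × 1.8×10⁻⁴ = 0.038016 m
0.97×10⁻⁴ × 1200 × 0.24 = 0.027936 m
Δh = 0.12420 + 0.038016 + 0.027936 = 0.190152 m ≈ 190 mm

about 190 mm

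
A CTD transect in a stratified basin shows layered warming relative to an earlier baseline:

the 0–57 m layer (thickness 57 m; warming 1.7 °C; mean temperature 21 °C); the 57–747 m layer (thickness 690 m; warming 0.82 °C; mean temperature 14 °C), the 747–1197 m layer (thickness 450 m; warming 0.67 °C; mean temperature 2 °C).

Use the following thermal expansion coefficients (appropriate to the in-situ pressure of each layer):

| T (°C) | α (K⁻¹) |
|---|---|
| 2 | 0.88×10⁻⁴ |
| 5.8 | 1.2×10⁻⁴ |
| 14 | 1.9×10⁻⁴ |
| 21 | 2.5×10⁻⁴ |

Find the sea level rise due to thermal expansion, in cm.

Layer 1 at 21 °C → α = 2.5×10⁻⁴ K⁻¹
Layer 2 at 14 °C → α = 1.9×10⁻⁴ K⁻¹
Layer 3 at 2 °C → α = 0.88×10⁻⁴ K⁻¹
Layer 1: 57 × 2.5×10⁻⁴ × 1.7 = 0.024225 m
1.9×10⁻⁴ × 690 × 0.82 = 0.107502 m
747–1197 m: 450 × 0.67 × 0.88×10⁻⁴ = 0.026532 m
Δh = 0.024225 + 0.107502 + 0.026532 = 0.158259 m

16 cm of thermosteric rise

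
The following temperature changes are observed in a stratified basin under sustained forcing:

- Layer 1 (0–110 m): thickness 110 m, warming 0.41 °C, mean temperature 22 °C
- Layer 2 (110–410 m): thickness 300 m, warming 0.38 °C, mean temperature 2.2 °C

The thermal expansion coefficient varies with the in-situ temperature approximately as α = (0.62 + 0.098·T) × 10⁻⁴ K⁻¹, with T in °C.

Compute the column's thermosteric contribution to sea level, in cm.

Layer 1: α = (0.62 + 0.098×22)×10⁻⁴ = 2.776×10⁻⁴ K⁻¹
Layer 2: α = (0.62 + 0.098×2.2)×10⁻⁴ = 0.8356×10⁻⁴ K⁻¹
Layer 1: 110 × 0.41 × 2.776×10⁻⁴ = 0.01251976 m
0.8356×10⁻⁴ × 0.38 × 300 = 0.00952584 m
Δh = 0.01251976 + 0.00952584 = 0.0220456 m

about 2.20 cm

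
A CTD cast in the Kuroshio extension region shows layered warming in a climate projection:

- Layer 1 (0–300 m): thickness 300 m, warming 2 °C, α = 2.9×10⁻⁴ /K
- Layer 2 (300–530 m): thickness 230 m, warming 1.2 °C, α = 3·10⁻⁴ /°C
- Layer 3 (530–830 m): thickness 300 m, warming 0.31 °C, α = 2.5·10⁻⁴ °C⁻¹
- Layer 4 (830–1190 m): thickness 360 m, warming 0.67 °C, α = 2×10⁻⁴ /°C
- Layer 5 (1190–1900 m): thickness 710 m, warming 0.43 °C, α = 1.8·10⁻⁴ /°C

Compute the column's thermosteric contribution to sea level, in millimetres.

0–300 m: 2.9×10⁻⁴ × 2 × 300 = 0.17400 m
300–530 m: 1.2 × 3×10⁻⁴ × 230 = 0.08280 m
300 × 2.5×10⁻⁴ × 0.31 = 0.02325 m
Layer 4: 2×10⁻⁴ × 360 × 0.67 = 0.04824 m
710 × 0.43 × 1.8×10⁻⁴ = 0.054954 m
Δh = 0.17400 + 0.08280 + 0.02325 + 0.04824 + 0.054954 = 0.383244 m ≈ 383 mm

383 mm of thermosteric rise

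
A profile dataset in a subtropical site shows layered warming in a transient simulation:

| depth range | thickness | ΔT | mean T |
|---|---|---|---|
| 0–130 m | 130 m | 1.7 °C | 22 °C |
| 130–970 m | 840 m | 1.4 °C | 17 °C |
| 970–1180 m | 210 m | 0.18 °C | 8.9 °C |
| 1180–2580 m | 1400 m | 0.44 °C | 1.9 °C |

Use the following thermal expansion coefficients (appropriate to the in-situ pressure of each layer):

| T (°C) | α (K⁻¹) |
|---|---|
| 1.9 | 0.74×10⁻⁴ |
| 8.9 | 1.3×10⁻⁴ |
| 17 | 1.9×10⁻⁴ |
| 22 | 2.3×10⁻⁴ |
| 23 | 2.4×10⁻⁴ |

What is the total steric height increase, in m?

Δh = 0.32 m

Layer 1 at 22 °C → α = 2.3×10⁻⁴ K⁻¹
Layer 2 at 17 °C → α = 1.9×10⁻⁴ K⁻¹
Layer 3 at 8.9 °C → α = 1.3×10⁻⁴ K⁻¹
Layer 4 at 1.9 °C → α = 0.74×10⁻⁴ K⁻¹
130 × 1.7 × 2.3×10⁻⁴ = 0.05083 m
130–970 m: 1.9×10⁻⁴ × 840 × 1.4 = 0.22344 m
970–1180 m: 1.3×10⁻⁴ × 210 × 0.18 = 0.004914 m
1180–2580 m: 1400 × 0.74×10⁻⁴ × 0.44 = 0.045584 m
Δh = 0.05083 + 0.22344 + 0.004914 + 0.045584 = 0.324768 m ≈ 0.32 m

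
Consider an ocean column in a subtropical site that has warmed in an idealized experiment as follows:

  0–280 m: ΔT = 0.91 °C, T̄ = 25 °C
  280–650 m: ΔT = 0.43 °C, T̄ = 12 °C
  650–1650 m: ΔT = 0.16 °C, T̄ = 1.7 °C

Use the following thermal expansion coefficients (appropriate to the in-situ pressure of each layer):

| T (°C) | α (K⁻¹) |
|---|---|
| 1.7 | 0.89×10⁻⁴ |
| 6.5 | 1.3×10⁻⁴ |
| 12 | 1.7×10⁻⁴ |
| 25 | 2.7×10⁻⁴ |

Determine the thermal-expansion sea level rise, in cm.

Layer 1 at 25 °C → α = 2.7×10⁻⁴ K⁻¹
Layer 2 at 12 °C → α = 1.7×10⁻⁴ K⁻¹
Layer 3 at 1.7 °C → α = 0.89×10⁻⁴ K⁻¹
0.91 × 280 × 2.7×10⁻⁴ = 0.068796 m
280–650 m: 1.7×10⁻⁴ × 0.43 × 370 = 0.027047 m
650–1650 m: 0.89×10⁻⁴ × 0.16 × 1000 = 0.01424 m
Δh = 0.068796 + 0.027047 + 0.01424 = 0.110083 m

Δh = 11.0 cm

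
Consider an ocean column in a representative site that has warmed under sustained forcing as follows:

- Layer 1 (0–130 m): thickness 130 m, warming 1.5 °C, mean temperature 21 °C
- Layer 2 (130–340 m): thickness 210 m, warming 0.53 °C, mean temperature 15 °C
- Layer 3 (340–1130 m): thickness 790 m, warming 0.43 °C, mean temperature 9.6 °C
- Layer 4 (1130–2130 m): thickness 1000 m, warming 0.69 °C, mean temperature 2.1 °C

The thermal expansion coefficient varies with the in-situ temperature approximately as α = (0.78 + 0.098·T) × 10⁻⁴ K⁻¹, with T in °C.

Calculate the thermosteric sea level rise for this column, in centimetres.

Δh ≈ 21 cm

Layer 1: α = (0.78 + 0.098×21)×10⁻⁴ = 2.838×10⁻⁴ K⁻¹
Layer 2: α = (0.78 + 0.098×15)×10⁻⁴ = 2.25×10⁻⁴ K⁻¹
Layer 3: α = (0.78 + 0.098×9.6)×10⁻⁴ = 1.7208×10⁻⁴ K⁻¹
Layer 4: α = (0.78 + 0.098×2.1)×10⁻⁴ = 0.9858×10⁻⁴ K⁻¹
Layer 1: 2.838×10⁻⁴ × 130 × 1.5 = 0.055341 m
210 × 2.25×10⁻⁴ × 0.53 = 0.0250425 m
340–1130 m: 1.7208×10⁻⁴ × 0.43 × 790 = 0.058455576 m
Layer 4: 0.9858×10⁻⁴ × 1000 × 0.69 = 0.0680202 m
Δh = 0.055341 + 0.0250425 + 0.058455576 + 0.0680202 = 0.206859276 m ≈ 21 cm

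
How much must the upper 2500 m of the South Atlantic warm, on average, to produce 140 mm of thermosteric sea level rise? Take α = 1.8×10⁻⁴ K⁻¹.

ΔT ≈ 0.311 °C

ΔT = Δh/(αH) = 0.14 / (1.8×10⁻⁴ × 2500) ≈ 0.3111 °C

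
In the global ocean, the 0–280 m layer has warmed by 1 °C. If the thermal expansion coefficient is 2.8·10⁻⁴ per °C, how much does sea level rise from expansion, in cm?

Δh ≈ 7.8 cm

Δh = αΔT·H = 2.8×10⁻⁴ × 1 × 280 = 0.07840 m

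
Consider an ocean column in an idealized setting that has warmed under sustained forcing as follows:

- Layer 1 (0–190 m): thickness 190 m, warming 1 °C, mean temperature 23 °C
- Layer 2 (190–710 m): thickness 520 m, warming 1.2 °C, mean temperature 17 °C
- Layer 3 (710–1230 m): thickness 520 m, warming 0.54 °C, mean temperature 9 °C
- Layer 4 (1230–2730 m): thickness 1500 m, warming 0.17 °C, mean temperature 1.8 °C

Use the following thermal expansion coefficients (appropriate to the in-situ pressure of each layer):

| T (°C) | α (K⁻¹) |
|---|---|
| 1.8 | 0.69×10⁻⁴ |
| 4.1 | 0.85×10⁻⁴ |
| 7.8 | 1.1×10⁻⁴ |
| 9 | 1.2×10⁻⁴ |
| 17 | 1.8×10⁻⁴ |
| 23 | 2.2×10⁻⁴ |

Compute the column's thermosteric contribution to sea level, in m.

Δh ≈ 0.21 m

Layer 1 at 23 °C → α = 2.2×10⁻⁴ K⁻¹
Layer 2 at 17 °C → α = 1.8×10⁻⁴ K⁻¹
Layer 3 at 9 °C → α = 1.2×10⁻⁴ K⁻¹
Layer 4 at 1.8 °C → α = 0.69×10⁻⁴ K⁻¹
Layer 1: 1 × 190 × 2.2×10⁻⁴ = 0.04180 m
190–710 m: 1.8×10⁻⁴ × 1.2 × 520 = 0.11232 m
520 × 0.54 × 1.2×10⁻⁴ = 0.033696 m
1500 × 0.69×10⁻⁴ × 0.17 = 0.017595 m
Δh = 0.04180 + 0.11232 + 0.033696 + 0.017595 = 0.205411 m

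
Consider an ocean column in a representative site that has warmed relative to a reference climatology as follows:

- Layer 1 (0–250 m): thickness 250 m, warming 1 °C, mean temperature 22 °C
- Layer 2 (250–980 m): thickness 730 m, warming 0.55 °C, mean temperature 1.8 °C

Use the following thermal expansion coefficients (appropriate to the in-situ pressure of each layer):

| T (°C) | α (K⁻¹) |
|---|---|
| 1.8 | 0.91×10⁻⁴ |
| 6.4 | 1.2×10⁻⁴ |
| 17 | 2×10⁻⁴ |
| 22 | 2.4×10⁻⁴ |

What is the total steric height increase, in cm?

Layer 1 at 22 °C → α = 2.4×10⁻⁴ K⁻¹
Layer 2 at 1.8 °C → α = 0.91×10⁻⁴ K⁻¹
0–250 m: 1 × 2.4×10⁻⁴ × 250 = 0.06000 m
250–980 m: 730 × 0.55 × 0.91×10⁻⁴ = 0.0365365 m
Δh = 0.06000 + 0.0365365 = 0.0965365 m ≈ 9.65 cm

9.65 cm of thermosteric rise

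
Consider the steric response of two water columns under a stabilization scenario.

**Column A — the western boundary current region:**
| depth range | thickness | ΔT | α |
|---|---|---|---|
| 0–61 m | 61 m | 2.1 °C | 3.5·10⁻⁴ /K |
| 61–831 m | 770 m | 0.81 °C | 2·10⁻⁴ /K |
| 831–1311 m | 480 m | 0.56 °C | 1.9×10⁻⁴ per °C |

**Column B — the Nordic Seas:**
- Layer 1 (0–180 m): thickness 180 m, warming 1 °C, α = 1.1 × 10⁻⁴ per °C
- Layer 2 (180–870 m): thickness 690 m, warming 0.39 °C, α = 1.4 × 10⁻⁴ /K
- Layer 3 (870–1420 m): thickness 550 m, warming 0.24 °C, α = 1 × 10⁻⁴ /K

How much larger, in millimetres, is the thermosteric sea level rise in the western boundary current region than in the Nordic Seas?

A 0–61 m: 2.1 × 3.5×10⁻⁴ × 61 = 0.044835 m
A 770 × 2×10⁻⁴ × 0.81 = 0.12474 m
A 1.9×10⁻⁴ × 0.56 × 480 = 0.051072 m
A total: 0.220647 m
B Layer 1: 1.1×10⁻⁴ × 180 × 1 = 0.01980 m
B Layer 2: 0.39 × 1.4×10⁻⁴ × 690 = 0.037674 m
B 870–1420 m: 550 × 1×10⁻⁴ × 0.24 = 0.01320 m
B total: 0.070674 m
Difference: 0.220647 − 0.070674 = 0.149973 m

150 mm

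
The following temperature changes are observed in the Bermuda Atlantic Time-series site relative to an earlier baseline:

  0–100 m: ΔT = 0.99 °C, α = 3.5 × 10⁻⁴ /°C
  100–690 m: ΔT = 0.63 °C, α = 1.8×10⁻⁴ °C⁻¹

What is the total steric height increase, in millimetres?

0.99 × 3.5×10⁻⁴ × 100 = 0.03465 m
0.63 × 1.8×10⁻⁴ × 590 = 0.066906 m
Δh = 0.03465 + 0.066906 = 0.101556 m

100 mm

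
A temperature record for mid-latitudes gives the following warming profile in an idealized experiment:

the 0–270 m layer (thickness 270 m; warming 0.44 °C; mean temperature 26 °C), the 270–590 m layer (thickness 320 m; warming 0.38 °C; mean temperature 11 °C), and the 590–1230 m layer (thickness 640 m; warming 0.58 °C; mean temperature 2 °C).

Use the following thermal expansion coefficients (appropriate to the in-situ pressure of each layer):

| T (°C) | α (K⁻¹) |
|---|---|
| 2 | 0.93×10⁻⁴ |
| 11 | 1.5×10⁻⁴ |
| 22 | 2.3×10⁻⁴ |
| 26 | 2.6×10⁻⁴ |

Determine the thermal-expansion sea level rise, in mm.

Layer 1 at 26 °C → α = 2.6×10⁻⁴ K⁻¹
Layer 2 at 11 °C → α = 1.5×10⁻⁴ K⁻¹
Layer 3 at 2 °C → α = 0.93×10⁻⁴ K⁻¹
0.44 × 270 × 2.6×10⁻⁴ = 0.030888 m
1.5×10⁻⁴ × 320 × 0.38 = 0.01824 m
Layer 3: 640 × 0.58 × 0.93×10⁻⁴ = 0.0345216 m
Δh = 0.030888 + 0.01824 + 0.0345216 = 0.0836496 m

83.6 mm of thermosteric rise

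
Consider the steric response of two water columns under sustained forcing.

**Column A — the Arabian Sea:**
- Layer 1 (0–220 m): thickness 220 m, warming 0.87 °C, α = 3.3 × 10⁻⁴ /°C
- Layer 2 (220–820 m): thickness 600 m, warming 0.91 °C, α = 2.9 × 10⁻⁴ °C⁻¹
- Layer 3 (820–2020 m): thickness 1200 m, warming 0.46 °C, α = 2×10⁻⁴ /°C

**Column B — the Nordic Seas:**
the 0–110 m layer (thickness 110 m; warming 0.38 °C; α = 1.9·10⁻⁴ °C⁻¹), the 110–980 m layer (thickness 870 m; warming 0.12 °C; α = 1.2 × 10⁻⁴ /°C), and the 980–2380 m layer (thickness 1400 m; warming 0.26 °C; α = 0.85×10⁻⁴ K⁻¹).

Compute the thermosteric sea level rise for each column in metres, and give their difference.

A: 0.332 m; B: 0.0514 m; difference 0.280 m

A Layer 1: 3.3×10⁻⁴ × 220 × 0.87 = 0.063162 m
A Layer 2: 600 × 2.9×10⁻⁴ × 0.91 = 0.15834 m
A Layer 3: 1200 × 0.46 × 2×10⁻⁴ = 0.11040 m
A total: 0.331902 m
B Layer 1: 110 × 1.9×10⁻⁴ × 0.38 = 0.007942 m
B 1.2×10⁻⁴ × 0.12 × 870 = 0.012528 m
B 1400 × 0.26 × 0.85×10⁻⁴ = 0.03094 m
B total: 0.05141 m
Difference: 0.331902 − 0.05141 = 0.280492 m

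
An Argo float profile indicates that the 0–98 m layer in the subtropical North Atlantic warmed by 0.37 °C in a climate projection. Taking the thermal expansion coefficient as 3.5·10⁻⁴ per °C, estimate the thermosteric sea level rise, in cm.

Δh = αΔT·H = 3.5×10⁻⁴ × 0.37 × 98 = 0.012691 m

Δh = 1.27 cm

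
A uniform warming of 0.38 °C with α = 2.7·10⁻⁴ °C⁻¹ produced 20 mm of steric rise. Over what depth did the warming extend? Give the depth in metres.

H = Δh/(αΔT) = 0.02 / (2.7×10⁻⁴ × 0.38) ≈ 194.9 m

H ≈ 190 m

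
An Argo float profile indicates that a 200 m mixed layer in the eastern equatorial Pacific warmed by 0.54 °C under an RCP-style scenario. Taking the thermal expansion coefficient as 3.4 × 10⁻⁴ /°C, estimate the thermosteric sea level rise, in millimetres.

Δh ≈ 37 mm

Δh = αΔT·H = 3.4×10⁻⁴ × 0.54 × 200 = 0.03672 m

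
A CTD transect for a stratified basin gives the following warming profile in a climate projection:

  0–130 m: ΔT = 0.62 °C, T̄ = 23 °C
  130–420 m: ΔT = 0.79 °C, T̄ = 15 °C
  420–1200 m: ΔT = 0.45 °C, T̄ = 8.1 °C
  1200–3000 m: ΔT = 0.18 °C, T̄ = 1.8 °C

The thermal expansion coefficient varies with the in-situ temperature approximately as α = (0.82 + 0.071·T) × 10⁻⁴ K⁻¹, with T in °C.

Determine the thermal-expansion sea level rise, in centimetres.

about 14.3 cm

Layer 1: α = (0.82 + 0.071×23)×10⁻⁴ = 2.453×10⁻⁴ K⁻¹
Layer 2: α = (0.82 + 0.071×15)×10⁻⁴ = 1.885×10⁻⁴ K⁻¹
Layer 3: α = (0.82 + 0.071×8.1)×10⁻⁴ = 1.3951×10⁻⁴ K⁻¹
Layer 4: α = (0.82 + 0.071×1.8)×10⁻⁴ = 0.9478×10⁻⁴ K⁻¹
Layer 1: 0.62 × 2.453×10⁻⁴ × 130 = 0.01977118 m
130–420 m: 0.79 × 1.885×10⁻⁴ × 290 = 0.04318535 m
780 × 1.3951×10⁻⁴ × 0.45 = 0.04896801 m
Layer 4: 0.18 × 1800 × 0.9478×10⁻⁴ = 0.03070872 m
Δh = 0.01977118 + 0.04318535 + 0.04896801 + 0.03070872 = 0.14263326 m ≈ 14.3 cm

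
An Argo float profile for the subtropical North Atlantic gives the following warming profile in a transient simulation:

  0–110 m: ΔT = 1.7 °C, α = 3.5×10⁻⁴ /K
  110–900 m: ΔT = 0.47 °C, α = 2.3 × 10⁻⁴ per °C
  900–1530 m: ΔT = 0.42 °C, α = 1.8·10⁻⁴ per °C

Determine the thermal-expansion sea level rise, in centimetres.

Δh ≈ 20 cm

0–110 m: 3.5×10⁻⁴ × 1.7 × 110 = 0.06545 m
Layer 2: 790 × 0.47 × 2.3×10⁻⁴ = 0.085399 m
0.42 × 1.8×10⁻⁴ × 630 = 0.047628 m
Δh = 0.06545 + 0.085399 + 0.047628 = 0.198477 m ≈ 20 cm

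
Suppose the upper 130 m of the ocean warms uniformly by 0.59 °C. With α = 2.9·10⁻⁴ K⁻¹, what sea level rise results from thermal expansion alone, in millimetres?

Δh = 22 mm

Δh = αΔT·H = 2.9×10⁻⁴ × 0.59 × 130 = 0.022243 m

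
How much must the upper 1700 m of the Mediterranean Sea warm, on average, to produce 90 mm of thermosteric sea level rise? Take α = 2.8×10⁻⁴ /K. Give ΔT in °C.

ΔT = Δh/(αH) = 0.09 / (2.8×10⁻⁴ × 1700) ≈ 0.1891 °C

0.19 °C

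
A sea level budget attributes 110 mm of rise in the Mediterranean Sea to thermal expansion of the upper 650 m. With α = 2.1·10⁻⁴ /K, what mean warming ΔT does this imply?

about 0.81 K

ΔT = Δh/(αH) = 0.11 / (2.1×10⁻⁴ × 650) ≈ 0.8059 K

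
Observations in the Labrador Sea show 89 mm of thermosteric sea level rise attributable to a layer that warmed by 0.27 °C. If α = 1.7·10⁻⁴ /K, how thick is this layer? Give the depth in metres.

H = Δh/(αΔT) = 0.089 / (1.7×10⁻⁴ × 0.27) ≈ 1939 m

about 1940 m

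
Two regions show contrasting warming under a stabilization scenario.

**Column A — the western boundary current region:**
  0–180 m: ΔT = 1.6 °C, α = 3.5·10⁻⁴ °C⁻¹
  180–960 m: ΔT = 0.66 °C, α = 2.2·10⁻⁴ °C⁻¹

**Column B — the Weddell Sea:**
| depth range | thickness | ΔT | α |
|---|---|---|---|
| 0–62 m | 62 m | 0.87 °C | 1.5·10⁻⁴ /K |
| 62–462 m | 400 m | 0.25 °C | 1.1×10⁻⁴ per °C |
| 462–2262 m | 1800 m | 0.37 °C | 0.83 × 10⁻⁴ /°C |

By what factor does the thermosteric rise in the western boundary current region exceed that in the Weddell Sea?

A 3.5×10⁻⁴ × 180 × 1.6 = 0.10080 m
A 2.2×10⁻⁴ × 0.66 × 780 = 0.113256 m
A total: 0.214056 m
B 0.87 × 62 × 1.5×10⁻⁴ = 0.008091 m
B 1.1×10⁻⁴ × 0.25 × 400 = 0.01100 m
B 462–2262 m: 1800 × 0.83×10⁻⁴ × 0.37 = 0.055278 m
B total: 0.074369 m
Ratio: 0.214056 / 0.074369 ≈ 2.878

2.88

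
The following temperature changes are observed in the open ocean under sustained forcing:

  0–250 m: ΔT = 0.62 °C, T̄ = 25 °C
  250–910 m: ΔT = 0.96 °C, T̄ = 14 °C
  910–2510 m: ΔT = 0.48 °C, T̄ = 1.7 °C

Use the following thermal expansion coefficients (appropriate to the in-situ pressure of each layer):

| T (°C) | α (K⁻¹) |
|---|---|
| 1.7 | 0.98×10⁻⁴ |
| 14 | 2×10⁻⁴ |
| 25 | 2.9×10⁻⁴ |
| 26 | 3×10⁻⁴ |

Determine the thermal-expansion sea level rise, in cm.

Layer 1 at 25 °C → α = 2.9×10⁻⁴ K⁻¹
Layer 2 at 14 °C → α = 2×10⁻⁴ K⁻¹
Layer 3 at 1.7 °C → α = 0.98×10⁻⁴ K⁻¹
250 × 2.9×10⁻⁴ × 0.62 = 0.04495 m
250–910 m: 0.96 × 660 × 2×10⁻⁴ = 0.12672 m
910–2510 m: 1600 × 0.98×10⁻⁴ × 0.48 = 0.075264 m
Δh = 0.04495 + 0.12672 + 0.075264 = 0.246934 m

24.7 cm of thermosteric rise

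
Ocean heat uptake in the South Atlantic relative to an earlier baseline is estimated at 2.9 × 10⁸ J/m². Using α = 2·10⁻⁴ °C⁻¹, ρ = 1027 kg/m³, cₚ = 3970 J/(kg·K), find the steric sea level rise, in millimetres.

Δh = 14 mm

Δh = αQ/(ρcₚ) = 2×10⁻⁴ × 2.9×10⁸ / (1027 × 3970) ≈ 0.014225 m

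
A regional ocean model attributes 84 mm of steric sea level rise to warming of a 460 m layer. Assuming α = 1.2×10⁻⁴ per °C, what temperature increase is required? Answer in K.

about 1.5 K

ΔT = Δh/(αH) = 0.084 / (1.2×10⁻⁴ × 460) ≈ 1.522 K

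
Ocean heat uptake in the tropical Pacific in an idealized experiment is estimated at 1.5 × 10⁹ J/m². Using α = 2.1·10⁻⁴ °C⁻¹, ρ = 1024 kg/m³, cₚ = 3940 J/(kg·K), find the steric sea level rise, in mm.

Δh = αQ/(ρcₚ) = 2.1×10⁻⁴ × 1.5×10⁹ / (1024 × 3940) ≈ 0.078075 m

Δh = 78.1 mm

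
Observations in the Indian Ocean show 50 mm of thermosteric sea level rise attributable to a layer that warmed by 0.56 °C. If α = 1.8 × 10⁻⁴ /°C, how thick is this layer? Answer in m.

H = Δh/(αΔT) = 0.05 / (1.8×10⁻⁴ × 0.56) ≈ 496.0 m

about 496 m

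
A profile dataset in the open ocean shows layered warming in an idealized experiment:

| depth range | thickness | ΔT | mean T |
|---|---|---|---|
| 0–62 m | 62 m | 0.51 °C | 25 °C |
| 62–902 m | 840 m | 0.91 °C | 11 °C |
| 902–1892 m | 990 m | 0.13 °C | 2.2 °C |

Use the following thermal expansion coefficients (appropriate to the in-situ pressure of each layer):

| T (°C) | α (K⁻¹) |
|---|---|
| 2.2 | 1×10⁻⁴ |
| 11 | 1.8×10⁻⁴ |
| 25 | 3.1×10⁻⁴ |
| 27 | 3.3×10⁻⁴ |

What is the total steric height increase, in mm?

Layer 1 at 25 °C → α = 3.1×10⁻⁴ K⁻¹
Layer 2 at 11 °C → α = 1.8×10⁻⁴ K⁻¹
Layer 3 at 2.2 °C → α = 1×10⁻⁴ K⁻¹
Layer 1: 62 × 3.1×10⁻⁴ × 0.51 = 0.0098022 m
1.8×10⁻⁴ × 0.91 × 840 = 0.137592 m
1×10⁻⁴ × 990 × 0.13 = 0.01287 m
Δh = 0.0098022 + 0.137592 + 0.01287 = 0.1602642 m

about 160 mm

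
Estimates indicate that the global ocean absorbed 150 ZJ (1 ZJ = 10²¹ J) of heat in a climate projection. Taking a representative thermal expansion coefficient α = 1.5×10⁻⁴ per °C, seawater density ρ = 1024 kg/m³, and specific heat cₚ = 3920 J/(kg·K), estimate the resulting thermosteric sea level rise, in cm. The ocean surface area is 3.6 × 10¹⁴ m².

Per unit area: Q = 150×10²¹ / (3.6×10¹⁴) ≈ 4.167×10⁸ J/m²
Δh = αQ/(ρcₚ) = 1.5×10⁻⁴ × 4.167×10⁸ / (1024 × 3920) ≈ 0.015571 m

1.6 cm of thermosteric rise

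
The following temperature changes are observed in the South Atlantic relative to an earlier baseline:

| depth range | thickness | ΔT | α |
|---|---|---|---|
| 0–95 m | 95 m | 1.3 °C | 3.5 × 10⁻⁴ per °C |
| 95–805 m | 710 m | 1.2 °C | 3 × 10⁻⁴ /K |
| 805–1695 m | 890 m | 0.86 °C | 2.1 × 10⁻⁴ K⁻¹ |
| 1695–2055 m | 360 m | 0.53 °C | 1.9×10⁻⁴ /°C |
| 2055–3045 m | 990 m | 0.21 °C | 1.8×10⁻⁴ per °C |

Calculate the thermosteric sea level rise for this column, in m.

95 × 3.5×10⁻⁴ × 1.3 = 0.043225 m
1.2 × 710 × 3×10⁻⁴ = 0.25560 m
2.1×10⁻⁴ × 890 × 0.86 = 0.160734 m
1.9×10⁻⁴ × 0.53 × 360 = 0.036252 m
990 × 0.21 × 1.8×10⁻⁴ = 0.037422 m
Δh = 0.043225 + 0.25560 + 0.160734 + 0.036252 + 0.037422 = 0.533233 m ≈ 0.533 m

0.533 m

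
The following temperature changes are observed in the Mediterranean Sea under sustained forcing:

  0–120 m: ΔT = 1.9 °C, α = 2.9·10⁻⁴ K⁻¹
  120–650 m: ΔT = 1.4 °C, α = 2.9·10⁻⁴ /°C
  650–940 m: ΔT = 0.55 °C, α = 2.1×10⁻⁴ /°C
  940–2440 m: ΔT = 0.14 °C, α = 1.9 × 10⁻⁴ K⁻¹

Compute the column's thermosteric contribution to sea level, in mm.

0–120 m: 120 × 1.9 × 2.9×10⁻⁴ = 0.06612 m
120–650 m: 530 × 2.9×10⁻⁴ × 1.4 = 0.21518 m
650–940 m: 2.1×10⁻⁴ × 290 × 0.55 = 0.033495 m
Layer 4: 1500 × 1.9×10⁻⁴ × 0.14 = 0.03990 m
Δh = 0.06612 + 0.21518 + 0.033495 + 0.03990 = 0.354695 m

about 355 mm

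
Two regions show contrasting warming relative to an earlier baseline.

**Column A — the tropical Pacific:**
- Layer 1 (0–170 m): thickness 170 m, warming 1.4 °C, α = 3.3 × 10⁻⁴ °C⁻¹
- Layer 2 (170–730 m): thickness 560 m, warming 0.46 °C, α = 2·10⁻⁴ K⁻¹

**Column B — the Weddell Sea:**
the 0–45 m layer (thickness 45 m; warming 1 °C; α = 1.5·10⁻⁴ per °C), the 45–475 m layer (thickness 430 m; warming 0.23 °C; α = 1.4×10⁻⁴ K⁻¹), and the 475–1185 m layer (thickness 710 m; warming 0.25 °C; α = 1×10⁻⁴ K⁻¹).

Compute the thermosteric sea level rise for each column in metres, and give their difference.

A: 0.130 m; B: 0.0383 m; difference 0.0917 m

A Layer 1: 3.3×10⁻⁴ × 1.4 × 170 = 0.07854 m
A 0.46 × 560 × 2×10⁻⁴ = 0.05152 m
A total: 0.13006 m
B 0–45 m: 45 × 1.5×10⁻⁴ × 1 = 0.00675 m
B 430 × 1.4×10⁻⁴ × 0.23 = 0.013846 m
B 710 × 1×10⁻⁴ × 0.25 = 0.01775 m
B total: 0.038346 m
Difference: 0.13006 − 0.038346 = 0.091714 m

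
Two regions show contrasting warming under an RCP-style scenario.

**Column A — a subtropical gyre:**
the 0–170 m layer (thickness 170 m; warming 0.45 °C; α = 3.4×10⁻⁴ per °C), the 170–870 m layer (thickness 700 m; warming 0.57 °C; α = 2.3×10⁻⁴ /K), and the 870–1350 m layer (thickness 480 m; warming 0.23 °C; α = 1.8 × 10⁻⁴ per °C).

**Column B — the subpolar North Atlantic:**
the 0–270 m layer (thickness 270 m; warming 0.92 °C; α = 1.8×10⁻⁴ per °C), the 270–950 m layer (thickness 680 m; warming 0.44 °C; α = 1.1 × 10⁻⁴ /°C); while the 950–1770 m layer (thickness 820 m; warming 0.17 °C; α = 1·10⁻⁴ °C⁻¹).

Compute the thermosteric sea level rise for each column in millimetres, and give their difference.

A Layer 1: 0.45 × 170 × 3.4×10⁻⁴ = 0.02601 m
A 170–870 m: 0.57 × 2.3×10⁻⁴ × 700 = 0.09177 m
A 1.8×10⁻⁴ × 0.23 × 480 = 0.019872 m
A total: 0.137652 m
B 1.8×10⁻⁴ × 0.92 × 270 = 0.044712 m
B 0.44 × 680 × 1.1×10⁻⁴ = 0.032912 m
B Layer 3: 820 × 1×10⁻⁴ × 0.17 = 0.01394 m
B total: 0.091564 m
Difference: 0.137652 − 0.091564 = 0.046088 m

Δh_A ≈ 140 mm, Δh_B ≈ 92 mm; difference ≈ 46 mm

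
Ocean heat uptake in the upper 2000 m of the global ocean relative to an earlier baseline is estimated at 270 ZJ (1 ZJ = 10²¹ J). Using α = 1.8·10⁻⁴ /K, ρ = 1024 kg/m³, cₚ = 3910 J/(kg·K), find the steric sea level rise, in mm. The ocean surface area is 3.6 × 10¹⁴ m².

Δh ≈ 33.7 mm

Per unit area: Q = 270×10²¹ / (3.6×10¹⁴) = 7.5×10⁸ J/m²
Δh = αQ/(ρcₚ) = 1.8×10⁻⁴ × 7.5×10⁸ / (1024 × 3910) ≈ 0.033718 m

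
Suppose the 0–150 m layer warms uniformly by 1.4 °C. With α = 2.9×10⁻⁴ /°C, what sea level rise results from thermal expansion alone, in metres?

Δh = αΔT·H = 2.9×10⁻⁴ × 1.4 × 150 = 0.06090 m

0.061 m of thermosteric rise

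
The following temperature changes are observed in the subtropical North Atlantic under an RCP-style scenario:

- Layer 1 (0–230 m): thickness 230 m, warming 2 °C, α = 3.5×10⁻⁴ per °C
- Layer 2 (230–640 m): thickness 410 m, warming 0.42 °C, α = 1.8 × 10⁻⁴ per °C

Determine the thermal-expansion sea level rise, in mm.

about 190 mm

Layer 1: 230 × 3.5×10⁻⁴ × 2 = 0.16100 m
Layer 2: 410 × 0.42 × 1.8×10⁻⁴ = 0.030996 m
Δh = 0.16100 + 0.030996 = 0.191996 m ≈ 190 mm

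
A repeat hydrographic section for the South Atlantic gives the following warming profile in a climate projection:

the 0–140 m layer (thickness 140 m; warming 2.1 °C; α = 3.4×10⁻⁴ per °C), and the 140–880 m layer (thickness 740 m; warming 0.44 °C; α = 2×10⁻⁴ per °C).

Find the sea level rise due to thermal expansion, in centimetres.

Δh ≈ 16.5 cm

Layer 1: 140 × 3.4×10⁻⁴ × 2.1 = 0.09996 m
140–880 m: 2×10⁻⁴ × 0.44 × 740 = 0.06512 m
Δh = 0.09996 + 0.06512 = 0.16508 m ≈ 16.5 cm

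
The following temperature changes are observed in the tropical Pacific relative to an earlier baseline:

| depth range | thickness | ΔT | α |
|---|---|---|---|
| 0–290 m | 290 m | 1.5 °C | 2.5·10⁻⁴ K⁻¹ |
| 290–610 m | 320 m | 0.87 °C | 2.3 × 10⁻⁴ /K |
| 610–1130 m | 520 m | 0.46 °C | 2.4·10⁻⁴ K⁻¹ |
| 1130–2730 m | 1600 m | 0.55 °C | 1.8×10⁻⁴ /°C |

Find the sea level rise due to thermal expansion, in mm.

Δh ≈ 389 mm

290 × 2.5×10⁻⁴ × 1.5 = 0.10875 m
2.3×10⁻⁴ × 0.87 × 320 = 0.064032 m
0.46 × 520 × 2.4×10⁻⁴ = 0.057408 m
1.8×10⁻⁴ × 1600 × 0.55 = 0.15840 m
Δh = 0.10875 + 0.064032 + 0.057408 + 0.15840 = 0.38859 m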